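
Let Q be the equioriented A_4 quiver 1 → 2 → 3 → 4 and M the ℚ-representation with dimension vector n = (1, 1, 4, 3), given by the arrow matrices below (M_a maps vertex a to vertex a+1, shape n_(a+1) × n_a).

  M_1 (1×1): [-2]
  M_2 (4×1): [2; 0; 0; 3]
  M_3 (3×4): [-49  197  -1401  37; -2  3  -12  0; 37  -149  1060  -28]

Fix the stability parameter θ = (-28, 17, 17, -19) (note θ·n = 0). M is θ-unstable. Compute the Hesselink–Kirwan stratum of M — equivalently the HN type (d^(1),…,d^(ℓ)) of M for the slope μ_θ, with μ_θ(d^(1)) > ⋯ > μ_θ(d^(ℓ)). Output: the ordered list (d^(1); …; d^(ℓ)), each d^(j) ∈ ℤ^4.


Barcode: M ≅ I[1,4], I[3,3], I[3,4]^2. HN layers by μ_θ (4 steps, strictly decreasing):
  μ^(1)=17; μ^(2)=5; μ^(3)=-1; μ^(4)=-28

((0, 0, 1, 0); (0, 1, 1, 1); (0, 0, 2, 2); (1, 0, 0, 0))


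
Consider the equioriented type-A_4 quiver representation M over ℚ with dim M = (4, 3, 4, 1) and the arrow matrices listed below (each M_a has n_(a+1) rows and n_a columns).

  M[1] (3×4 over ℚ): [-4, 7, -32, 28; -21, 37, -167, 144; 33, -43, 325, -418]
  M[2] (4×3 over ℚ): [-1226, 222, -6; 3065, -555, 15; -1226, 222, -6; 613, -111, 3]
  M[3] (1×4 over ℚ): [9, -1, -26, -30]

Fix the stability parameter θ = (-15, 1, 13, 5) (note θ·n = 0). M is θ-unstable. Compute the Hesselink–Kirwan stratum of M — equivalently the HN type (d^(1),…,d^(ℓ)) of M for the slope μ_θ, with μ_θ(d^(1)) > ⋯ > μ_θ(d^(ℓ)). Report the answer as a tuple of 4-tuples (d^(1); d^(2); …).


Interval decomposition of M: I[1,1], I[1,2]^2, I[1,4], I[3,3]^3.
HN type (ℓ=4): μ^(1)=13; μ^(2)=9; μ^(3)=1; μ^(4)=-15

((0, 0, 3, 0); (0, 0, 1, 1); (0, 3, 0, 0); (4, 0, 0, 0))


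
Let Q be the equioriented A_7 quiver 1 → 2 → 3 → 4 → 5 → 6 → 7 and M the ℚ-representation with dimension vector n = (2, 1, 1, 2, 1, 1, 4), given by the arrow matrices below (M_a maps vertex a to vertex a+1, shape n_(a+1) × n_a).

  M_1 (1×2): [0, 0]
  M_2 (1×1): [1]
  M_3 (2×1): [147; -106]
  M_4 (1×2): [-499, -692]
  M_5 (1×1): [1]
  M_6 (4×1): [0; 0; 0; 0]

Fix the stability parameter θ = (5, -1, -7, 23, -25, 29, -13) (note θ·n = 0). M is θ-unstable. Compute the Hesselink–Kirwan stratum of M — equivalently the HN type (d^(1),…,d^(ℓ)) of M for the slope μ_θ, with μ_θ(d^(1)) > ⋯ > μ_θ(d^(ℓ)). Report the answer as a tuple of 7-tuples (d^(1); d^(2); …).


Interval decomposition of M: I[1,1]^2, I[2,6], I[4,4], I[7,7]^4.
HN type (ℓ=6): μ^(1)=29; μ^(2)=23; μ^(3)=5; μ^(4)=-1; μ^(5)=-4; μ^(6)=-13

((0, 0, 0, 0, 0, 1, 0); (0, 0, 0, 1, 0, 0, 0); (2, 0, 0, 0, 0, 0, 0); (0, 0, 0, 1, 1, 0, 0); (0, 1, 1, 0, 0, 0, 0); (0, 0, 0, 0, 0, 0, 4))


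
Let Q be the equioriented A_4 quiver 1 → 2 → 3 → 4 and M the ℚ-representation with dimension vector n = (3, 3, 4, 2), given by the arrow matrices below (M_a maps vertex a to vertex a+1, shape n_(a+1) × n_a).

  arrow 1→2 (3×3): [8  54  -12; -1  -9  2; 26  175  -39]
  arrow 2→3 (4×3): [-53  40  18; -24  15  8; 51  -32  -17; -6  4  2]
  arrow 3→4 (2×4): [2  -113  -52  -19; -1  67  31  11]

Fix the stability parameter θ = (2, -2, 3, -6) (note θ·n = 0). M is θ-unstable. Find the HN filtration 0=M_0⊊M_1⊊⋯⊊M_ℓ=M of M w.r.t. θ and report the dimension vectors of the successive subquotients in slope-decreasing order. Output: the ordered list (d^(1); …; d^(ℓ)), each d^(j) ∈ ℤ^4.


Barcode: M ≅ I[1,3], I[1,4]^2, I[3,3]. HN layers by μ_θ (3 steps, strictly decreasing):
  μ^(1)=3; μ^(2)=0; μ^(3)=-3/4

((0, 0, 2, 0); (1, 1, 0, 0); (2, 2, 2, 2))


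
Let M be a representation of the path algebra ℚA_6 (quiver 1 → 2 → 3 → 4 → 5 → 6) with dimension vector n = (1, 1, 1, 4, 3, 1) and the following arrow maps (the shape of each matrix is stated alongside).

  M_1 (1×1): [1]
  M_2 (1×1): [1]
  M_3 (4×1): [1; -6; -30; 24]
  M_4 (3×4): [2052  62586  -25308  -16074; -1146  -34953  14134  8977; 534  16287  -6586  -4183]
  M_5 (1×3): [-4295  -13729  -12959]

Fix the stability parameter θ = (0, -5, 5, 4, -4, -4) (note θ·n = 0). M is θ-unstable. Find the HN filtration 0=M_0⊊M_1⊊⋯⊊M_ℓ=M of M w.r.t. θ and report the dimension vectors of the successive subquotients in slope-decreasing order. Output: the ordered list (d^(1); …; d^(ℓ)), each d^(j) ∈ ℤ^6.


Interval decomposition of M: I[1,4], I[4,4]^2, I[4,6], I[5,5]^2.
HN type (ℓ=5): μ^(1)=9/2; μ^(2)=4; μ^(3)=-4/3; μ^(4)=-5/2; μ^(5)=-4

((0, 0, 1, 1, 0, 0); (0, 0, 0, 2, 0, 0); (0, 0, 0, 1, 1, 1); (1, 1, 0, 0, 0, 0); (0, 0, 0, 0, 2, 0))


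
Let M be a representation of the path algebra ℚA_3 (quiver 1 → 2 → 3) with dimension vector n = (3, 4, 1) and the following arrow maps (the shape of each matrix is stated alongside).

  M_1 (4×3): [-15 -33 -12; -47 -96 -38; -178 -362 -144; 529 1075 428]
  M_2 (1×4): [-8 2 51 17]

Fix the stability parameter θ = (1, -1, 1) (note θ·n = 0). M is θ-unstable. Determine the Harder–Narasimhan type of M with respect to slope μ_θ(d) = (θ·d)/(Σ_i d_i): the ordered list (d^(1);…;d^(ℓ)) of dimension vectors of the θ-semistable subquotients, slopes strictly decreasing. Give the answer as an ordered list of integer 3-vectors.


Via rank(M_{q-1}∘⋯∘M_p): M ≅ I[1,1], I[1,2], I[1,3], I[2,2]^2.
μ_θ-semistable layers: μ^(1)=1; μ^(2)=0; μ^(3)=-1

((1, 0, 1); (2, 2, 0); (0, 2, 0))


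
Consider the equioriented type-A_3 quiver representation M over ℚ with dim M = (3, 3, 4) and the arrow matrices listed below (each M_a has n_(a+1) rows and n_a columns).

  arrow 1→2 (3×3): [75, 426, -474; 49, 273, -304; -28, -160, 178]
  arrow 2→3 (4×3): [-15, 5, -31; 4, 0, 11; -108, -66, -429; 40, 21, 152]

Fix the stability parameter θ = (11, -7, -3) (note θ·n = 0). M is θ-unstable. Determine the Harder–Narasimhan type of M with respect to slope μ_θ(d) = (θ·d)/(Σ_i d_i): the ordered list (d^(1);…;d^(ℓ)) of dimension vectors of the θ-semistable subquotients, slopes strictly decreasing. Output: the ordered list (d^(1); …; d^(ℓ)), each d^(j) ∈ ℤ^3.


Barcode: M ≅ I[1,3]^3, I[3,3]. HN layers by μ_θ (2 steps, strictly decreasing):
  μ^(1)=1/3; μ^(2)=-3

((3, 3, 3); (0, 0, 1))


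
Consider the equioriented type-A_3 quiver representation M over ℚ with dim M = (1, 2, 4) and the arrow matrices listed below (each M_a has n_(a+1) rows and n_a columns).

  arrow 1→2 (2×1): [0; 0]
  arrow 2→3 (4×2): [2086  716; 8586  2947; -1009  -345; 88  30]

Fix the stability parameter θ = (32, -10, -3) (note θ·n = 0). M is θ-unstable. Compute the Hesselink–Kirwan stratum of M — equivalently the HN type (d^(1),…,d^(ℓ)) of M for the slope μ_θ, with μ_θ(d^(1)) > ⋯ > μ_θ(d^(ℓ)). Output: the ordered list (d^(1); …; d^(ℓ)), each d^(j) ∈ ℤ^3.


Interval decomposition of M: I[1,1], I[2,3]^2, I[3,3]^2.
HN type (ℓ=3): μ^(1)=32; μ^(2)=-3; μ^(3)=-10

((1, 0, 0); (0, 0, 4); (0, 2, 0))


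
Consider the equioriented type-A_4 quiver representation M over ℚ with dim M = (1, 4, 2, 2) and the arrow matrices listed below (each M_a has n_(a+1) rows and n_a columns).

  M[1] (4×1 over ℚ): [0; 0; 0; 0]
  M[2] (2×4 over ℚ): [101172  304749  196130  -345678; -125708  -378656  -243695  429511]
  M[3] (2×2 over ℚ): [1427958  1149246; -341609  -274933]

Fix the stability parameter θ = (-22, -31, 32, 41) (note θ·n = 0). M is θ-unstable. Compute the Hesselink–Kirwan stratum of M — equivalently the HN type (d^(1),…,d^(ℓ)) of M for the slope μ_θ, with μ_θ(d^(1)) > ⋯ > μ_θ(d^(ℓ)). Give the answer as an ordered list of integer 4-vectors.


Barcode: M ≅ I[1,1], I[2,2]^2, I[2,3], I[2,4], I[4,4]. HN layers by μ_θ (4 steps, strictly decreasing):
  μ^(1)=41; μ^(2)=32; μ^(3)=-22; μ^(4)=-31

((0, 0, 0, 2); (0, 0, 2, 0); (1, 0, 0, 0); (0, 4, 0, 0))


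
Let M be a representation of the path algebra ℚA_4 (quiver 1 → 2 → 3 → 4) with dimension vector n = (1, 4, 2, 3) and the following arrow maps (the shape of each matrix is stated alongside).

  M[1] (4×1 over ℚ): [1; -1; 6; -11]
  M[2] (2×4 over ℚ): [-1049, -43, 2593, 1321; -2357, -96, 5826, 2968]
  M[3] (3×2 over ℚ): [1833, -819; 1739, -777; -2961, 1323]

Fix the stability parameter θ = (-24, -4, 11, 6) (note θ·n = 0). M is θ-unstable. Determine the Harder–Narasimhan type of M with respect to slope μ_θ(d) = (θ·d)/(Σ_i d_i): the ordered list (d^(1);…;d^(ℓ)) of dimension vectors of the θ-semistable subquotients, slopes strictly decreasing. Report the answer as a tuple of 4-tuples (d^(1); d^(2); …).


Interval decomposition of M: I[1,3], I[2,2]^2, I[2,4], I[4,4]^2.
HN type (ℓ=5): μ^(1)=11; μ^(2)=17/2; μ^(3)=6; μ^(4)=-4; μ^(5)=-24

((0, 0, 1, 0); (0, 0, 1, 1); (0, 0, 0, 2); (0, 4, 0, 0); (1, 0, 0, 0))


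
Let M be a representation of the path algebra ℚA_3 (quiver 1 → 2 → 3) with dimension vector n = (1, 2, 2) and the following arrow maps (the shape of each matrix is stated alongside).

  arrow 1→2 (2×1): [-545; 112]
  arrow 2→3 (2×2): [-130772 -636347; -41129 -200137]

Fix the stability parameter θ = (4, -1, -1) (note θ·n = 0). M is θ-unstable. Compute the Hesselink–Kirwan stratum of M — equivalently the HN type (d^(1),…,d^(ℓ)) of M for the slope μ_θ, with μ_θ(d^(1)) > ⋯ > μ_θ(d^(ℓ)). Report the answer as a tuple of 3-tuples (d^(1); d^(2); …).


Via rank(M_{q-1}∘⋯∘M_p): M ≅ I[1,3], I[2,3].
μ_θ-semistable layers: μ^(1)=2/3; μ^(2)=-1

((1, 1, 1); (0, 1, 1))


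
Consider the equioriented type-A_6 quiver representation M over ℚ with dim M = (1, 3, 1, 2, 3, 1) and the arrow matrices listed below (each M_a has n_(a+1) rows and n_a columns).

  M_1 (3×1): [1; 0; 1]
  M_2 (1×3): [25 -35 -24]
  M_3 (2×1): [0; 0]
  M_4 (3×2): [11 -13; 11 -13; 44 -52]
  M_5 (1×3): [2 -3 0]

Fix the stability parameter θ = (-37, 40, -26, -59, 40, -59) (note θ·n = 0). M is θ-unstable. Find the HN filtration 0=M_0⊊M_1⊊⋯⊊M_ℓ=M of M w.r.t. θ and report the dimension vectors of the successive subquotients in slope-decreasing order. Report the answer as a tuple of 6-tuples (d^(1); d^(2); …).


Barcode: M ≅ I[1,3], I[2,2]^2, I[4,4], I[4,6], I[5,5]^2. HN layers by μ_θ (5 steps, strictly decreasing):
  μ^(1)=40; μ^(2)=7; μ^(3)=-19/2; μ^(4)=-37; μ^(5)=-59

((0, 2, 0, 0, 2, 0); (0, 1, 1, 0, 0, 0); (0, 0, 0, 0, 1, 1); (1, 0, 0, 0, 0, 0); (0, 0, 0, 2, 0, 0))


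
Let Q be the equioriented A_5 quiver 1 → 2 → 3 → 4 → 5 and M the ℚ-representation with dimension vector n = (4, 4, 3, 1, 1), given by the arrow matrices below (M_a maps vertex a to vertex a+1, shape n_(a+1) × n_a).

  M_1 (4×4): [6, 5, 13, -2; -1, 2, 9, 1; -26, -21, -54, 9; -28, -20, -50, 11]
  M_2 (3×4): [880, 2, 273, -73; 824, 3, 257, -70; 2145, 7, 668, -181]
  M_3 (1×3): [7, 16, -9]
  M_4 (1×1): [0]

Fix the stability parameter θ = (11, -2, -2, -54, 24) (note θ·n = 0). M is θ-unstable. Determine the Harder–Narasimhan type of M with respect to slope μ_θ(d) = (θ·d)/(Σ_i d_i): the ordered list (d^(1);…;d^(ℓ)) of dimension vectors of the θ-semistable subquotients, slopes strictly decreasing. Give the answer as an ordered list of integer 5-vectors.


Barcode: M ≅ I[1,2], I[1,3]^2, I[1,4], I[5,5]. HN layers by μ_θ (4 steps, strictly decreasing):
  μ^(1)=24; μ^(2)=9/2; μ^(3)=7/3; μ^(4)=-47/4

((0, 0, 0, 0, 1); (1, 1, 0, 0, 0); (2, 2, 2, 0, 0); (1, 1, 1, 1, 0))


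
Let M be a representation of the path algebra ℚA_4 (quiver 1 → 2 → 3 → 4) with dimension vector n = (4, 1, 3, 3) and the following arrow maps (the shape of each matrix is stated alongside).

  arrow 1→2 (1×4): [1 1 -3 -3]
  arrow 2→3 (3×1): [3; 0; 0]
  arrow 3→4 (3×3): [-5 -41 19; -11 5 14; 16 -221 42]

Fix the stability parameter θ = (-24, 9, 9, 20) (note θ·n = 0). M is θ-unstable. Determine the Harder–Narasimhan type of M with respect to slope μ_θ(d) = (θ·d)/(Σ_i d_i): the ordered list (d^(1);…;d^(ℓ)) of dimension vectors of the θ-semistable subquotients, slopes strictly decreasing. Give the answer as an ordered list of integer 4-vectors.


Interval decomposition of M: I[1,1]^3, I[1,4], I[3,4]^2.
HN type (ℓ=3): μ^(1)=20; μ^(2)=9; μ^(3)=-24

((0, 0, 0, 3); (0, 1, 3, 0); (4, 0, 0, 0))


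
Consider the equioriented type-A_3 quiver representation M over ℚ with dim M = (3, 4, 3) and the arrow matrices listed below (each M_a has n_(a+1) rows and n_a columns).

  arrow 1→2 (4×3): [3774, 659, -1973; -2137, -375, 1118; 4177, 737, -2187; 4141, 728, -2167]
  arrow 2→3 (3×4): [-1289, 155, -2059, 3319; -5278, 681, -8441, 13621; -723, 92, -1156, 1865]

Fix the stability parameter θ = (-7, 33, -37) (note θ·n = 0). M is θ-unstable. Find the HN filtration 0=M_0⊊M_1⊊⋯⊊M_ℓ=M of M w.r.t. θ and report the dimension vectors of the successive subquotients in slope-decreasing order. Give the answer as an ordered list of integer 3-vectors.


Via rank(M_{q-1}∘⋯∘M_p): M ≅ I[1,3]^3, I[2,2].
μ_θ-semistable layers: μ^(1)=33; μ^(2)=-2; μ^(3)=-7

((0, 1, 0); (0, 3, 3); (3, 0, 0))


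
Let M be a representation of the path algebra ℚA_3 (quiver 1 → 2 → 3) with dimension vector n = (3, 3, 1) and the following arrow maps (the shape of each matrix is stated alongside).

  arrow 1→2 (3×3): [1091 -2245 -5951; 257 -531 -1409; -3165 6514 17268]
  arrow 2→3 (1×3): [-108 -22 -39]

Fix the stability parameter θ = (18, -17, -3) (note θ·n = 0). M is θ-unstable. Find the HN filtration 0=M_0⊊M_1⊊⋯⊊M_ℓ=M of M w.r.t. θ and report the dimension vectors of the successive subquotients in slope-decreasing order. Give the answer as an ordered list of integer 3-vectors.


Via rank(M_{q-1}∘⋯∘M_p): M ≅ I[1,1], I[1,2], I[1,3], I[2,2].
μ_θ-semistable layers: μ^(1)=18; μ^(2)=1/2; μ^(3)=-2/3; μ^(4)=-17

((1, 0, 0); (1, 1, 0); (1, 1, 1); (0, 1, 0))


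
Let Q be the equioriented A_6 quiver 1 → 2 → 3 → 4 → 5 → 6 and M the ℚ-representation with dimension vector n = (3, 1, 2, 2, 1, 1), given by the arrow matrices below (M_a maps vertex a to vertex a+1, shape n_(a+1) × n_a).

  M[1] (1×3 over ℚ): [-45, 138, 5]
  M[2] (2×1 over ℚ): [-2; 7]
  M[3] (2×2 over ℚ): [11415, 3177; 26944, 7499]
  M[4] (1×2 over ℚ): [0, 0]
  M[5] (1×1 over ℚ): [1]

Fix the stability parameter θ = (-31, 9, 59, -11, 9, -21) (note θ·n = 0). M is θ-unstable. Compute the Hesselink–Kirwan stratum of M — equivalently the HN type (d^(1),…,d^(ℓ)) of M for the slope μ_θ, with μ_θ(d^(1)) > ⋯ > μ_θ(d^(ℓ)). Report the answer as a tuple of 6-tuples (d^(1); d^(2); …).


Interval decomposition of M: I[1,1]^2, I[1,4], I[3,4], I[5,6].
HN type (ℓ=4): μ^(1)=24; μ^(2)=9; μ^(3)=-6; μ^(4)=-31

((0, 0, 2, 2, 0, 0); (0, 1, 0, 0, 0, 0); (0, 0, 0, 0, 1, 1); (3, 0, 0, 0, 0, 0))


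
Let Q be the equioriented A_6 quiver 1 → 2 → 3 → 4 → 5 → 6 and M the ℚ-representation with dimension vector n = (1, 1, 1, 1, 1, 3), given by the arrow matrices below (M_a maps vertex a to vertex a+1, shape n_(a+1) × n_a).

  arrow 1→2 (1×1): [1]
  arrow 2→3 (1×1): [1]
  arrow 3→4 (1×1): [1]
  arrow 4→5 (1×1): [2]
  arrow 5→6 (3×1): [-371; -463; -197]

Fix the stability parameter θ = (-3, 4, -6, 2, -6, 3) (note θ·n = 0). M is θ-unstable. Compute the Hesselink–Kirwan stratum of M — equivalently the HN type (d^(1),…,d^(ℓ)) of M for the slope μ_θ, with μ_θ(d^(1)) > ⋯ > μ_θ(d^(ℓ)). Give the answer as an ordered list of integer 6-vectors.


Interval decomposition of M: I[1,6], I[6,6]^2.
HN type (ℓ=3): μ^(1)=3; μ^(2)=-3/2; μ^(3)=-3

((0, 0, 0, 0, 0, 3); (0, 1, 1, 1, 1, 0); (1, 0, 0, 0, 0, 0))


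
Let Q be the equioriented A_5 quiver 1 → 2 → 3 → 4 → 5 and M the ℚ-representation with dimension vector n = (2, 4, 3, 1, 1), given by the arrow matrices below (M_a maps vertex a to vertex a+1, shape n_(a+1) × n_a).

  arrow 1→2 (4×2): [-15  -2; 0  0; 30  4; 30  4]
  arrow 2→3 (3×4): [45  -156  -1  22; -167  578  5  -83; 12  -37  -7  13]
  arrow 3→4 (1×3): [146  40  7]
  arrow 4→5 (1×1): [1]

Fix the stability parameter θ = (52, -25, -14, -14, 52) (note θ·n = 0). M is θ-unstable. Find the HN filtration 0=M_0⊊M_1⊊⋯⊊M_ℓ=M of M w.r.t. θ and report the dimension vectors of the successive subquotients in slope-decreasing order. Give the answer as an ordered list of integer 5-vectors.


Via rank(M_{q-1}∘⋯∘M_p): M ≅ I[1,1], I[1,5], I[2,2], I[2,3]^2.
μ_θ-semistable layers: μ^(1)=52; μ^(2)=-1/4; μ^(3)=-14; μ^(4)=-25

((1, 0, 0, 0, 1); (1, 1, 1, 1, 0); (0, 0, 2, 0, 0); (0, 3, 0, 0, 0))


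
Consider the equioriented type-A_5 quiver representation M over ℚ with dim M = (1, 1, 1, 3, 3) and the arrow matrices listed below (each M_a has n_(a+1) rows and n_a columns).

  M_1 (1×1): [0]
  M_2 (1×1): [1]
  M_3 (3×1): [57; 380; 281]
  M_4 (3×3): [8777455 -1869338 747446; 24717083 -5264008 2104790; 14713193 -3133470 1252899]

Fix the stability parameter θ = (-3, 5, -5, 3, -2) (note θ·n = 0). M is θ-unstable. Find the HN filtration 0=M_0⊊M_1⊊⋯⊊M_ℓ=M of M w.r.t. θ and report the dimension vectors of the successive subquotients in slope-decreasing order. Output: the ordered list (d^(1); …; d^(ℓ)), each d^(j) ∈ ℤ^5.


Interval decomposition of M: I[1,1], I[2,5], I[4,5]^2.
HN type (ℓ=3): μ^(1)=1/2; μ^(2)=0; μ^(3)=-3

((0, 0, 0, 3, 3); (0, 1, 1, 0, 0); (1, 0, 0, 0, 0))


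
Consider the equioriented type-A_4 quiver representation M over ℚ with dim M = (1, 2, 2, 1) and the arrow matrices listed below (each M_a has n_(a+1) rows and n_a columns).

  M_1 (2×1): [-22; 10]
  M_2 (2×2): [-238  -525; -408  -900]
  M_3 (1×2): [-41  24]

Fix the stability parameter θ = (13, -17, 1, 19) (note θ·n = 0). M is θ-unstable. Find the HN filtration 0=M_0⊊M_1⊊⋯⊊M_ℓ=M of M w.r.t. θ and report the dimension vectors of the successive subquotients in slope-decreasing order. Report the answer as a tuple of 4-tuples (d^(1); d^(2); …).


Barcode: M ≅ I[1,4], I[2,2], I[3,3]. HN layers by μ_θ (4 steps, strictly decreasing):
  μ^(1)=19; μ^(2)=1; μ^(3)=-2; μ^(4)=-17

((0, 0, 0, 1); (0, 0, 2, 0); (1, 1, 0, 0); (0, 1, 0, 0))


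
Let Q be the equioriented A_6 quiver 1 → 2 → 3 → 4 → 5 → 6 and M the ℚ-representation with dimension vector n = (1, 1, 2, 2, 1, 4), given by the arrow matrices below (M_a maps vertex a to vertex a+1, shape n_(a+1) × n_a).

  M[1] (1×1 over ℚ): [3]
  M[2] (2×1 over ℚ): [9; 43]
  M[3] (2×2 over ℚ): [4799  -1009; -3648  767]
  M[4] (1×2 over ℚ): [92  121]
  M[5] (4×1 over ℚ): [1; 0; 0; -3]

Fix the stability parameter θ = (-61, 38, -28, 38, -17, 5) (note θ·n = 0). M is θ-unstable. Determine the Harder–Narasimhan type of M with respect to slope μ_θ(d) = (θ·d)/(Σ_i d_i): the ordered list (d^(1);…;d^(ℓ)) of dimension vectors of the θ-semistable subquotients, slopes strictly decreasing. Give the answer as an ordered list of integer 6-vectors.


Via rank(M_{q-1}∘⋯∘M_p): M ≅ I[1,6], I[3,4], I[6,6]^3.
μ_θ-semistable layers: μ^(1)=38; μ^(2)=26/3; μ^(3)=5; μ^(4)=-28; μ^(5)=-61

((0, 0, 0, 1, 0, 0); (0, 0, 0, 1, 1, 1); (0, 1, 1, 0, 0, 3); (0, 0, 1, 0, 0, 0); (1, 0, 0, 0, 0, 0))


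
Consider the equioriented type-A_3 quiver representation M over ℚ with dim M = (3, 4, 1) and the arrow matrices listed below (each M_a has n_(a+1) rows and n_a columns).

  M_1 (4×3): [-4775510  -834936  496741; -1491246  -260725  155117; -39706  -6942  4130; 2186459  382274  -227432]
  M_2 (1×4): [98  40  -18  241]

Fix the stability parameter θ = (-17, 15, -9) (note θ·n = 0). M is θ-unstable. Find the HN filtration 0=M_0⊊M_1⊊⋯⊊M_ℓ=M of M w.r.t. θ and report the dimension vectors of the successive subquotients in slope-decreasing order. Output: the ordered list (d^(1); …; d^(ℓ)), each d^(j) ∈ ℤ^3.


Interval decomposition of M: I[1,2]^2, I[1,3], I[2,2].
HN type (ℓ=3): μ^(1)=15; μ^(2)=3; μ^(3)=-17

((0, 3, 0); (0, 1, 1); (3, 0, 0))


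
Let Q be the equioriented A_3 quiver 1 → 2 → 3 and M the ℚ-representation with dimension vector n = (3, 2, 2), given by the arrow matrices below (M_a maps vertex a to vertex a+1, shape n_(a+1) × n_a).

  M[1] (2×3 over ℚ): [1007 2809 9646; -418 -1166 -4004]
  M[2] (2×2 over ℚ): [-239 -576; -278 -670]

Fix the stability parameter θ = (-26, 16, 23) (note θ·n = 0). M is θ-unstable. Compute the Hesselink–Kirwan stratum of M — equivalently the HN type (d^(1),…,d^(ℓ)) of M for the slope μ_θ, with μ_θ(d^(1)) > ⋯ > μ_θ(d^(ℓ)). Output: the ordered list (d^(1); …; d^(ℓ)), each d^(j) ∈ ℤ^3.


Interval decomposition of M: I[1,1]^2, I[1,3], I[2,3].
HN type (ℓ=3): μ^(1)=23; μ^(2)=16; μ^(3)=-26

((0, 0, 2); (0, 2, 0); (3, 0, 0))


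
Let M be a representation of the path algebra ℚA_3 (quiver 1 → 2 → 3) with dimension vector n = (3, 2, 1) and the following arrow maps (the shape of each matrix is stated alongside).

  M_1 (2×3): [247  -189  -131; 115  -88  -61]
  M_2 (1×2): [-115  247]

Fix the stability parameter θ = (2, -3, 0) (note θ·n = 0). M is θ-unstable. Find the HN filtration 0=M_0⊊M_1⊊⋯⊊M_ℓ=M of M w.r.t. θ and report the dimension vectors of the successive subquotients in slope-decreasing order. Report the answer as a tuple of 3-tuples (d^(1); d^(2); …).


Via rank(M_{q-1}∘⋯∘M_p): M ≅ I[1,1], I[1,2], I[1,3].
μ_θ-semistable layers: μ^(1)=2; μ^(2)=0; μ^(3)=-1/2

((1, 0, 0); (0, 0, 1); (2, 2, 0))


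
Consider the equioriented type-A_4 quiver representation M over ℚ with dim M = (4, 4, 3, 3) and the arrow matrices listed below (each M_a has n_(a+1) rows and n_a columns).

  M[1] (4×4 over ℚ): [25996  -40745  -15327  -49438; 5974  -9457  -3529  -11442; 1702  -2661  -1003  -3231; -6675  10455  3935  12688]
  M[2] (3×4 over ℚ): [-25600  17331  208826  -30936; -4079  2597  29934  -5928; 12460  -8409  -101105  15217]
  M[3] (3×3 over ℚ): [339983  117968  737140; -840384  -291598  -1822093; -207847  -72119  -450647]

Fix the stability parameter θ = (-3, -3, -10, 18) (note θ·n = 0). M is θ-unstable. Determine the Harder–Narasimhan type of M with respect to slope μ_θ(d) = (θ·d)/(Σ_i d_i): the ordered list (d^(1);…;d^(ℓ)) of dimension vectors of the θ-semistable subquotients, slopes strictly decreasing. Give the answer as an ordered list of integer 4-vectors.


Interval decomposition of M: I[1,2], I[1,4]^3.
HN type (ℓ=3): μ^(1)=18; μ^(2)=-3; μ^(3)=-16/3

((0, 0, 0, 3); (1, 1, 0, 0); (3, 3, 3, 0))


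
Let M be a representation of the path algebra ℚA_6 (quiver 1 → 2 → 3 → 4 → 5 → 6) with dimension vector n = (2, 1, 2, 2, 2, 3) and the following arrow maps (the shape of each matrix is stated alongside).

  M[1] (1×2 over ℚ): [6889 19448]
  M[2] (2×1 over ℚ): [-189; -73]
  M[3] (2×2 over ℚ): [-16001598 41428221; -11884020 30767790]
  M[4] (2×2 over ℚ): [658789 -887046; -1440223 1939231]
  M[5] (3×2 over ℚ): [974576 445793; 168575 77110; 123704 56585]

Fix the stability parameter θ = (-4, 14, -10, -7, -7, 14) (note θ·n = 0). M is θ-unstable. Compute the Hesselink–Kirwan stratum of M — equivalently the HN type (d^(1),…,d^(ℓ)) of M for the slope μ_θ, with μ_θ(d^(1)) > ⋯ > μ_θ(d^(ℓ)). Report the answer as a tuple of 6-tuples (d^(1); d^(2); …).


Via rank(M_{q-1}∘⋯∘M_p): M ≅ I[1,1], I[1,6], I[3,3], I[4,6], I[6,6].
μ_θ-semistable layers: μ^(1)=14; μ^(2)=-5/2; μ^(3)=-4; μ^(4)=-7; μ^(5)=-10

((0, 0, 0, 0, 0, 3); (0, 1, 1, 1, 1, 0); (2, 0, 0, 0, 0, 0); (0, 0, 0, 1, 1, 0); (0, 0, 1, 0, 0, 0))


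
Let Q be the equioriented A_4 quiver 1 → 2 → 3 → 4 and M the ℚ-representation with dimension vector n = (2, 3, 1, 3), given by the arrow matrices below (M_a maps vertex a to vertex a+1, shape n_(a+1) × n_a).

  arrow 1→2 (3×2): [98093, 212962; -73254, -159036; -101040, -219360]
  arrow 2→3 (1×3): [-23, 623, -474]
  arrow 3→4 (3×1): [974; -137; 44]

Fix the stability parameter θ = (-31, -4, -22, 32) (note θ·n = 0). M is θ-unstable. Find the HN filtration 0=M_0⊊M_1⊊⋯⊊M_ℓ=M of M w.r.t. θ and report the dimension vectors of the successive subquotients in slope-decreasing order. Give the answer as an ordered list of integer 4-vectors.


Via rank(M_{q-1}∘⋯∘M_p): M ≅ I[1,1], I[1,4], I[2,2]^2, I[4,4]^2.
μ_θ-semistable layers: μ^(1)=32; μ^(2)=-4; μ^(3)=-13; μ^(4)=-31

((0, 0, 0, 3); (0, 2, 0, 0); (0, 1, 1, 0); (2, 0, 0, 0))


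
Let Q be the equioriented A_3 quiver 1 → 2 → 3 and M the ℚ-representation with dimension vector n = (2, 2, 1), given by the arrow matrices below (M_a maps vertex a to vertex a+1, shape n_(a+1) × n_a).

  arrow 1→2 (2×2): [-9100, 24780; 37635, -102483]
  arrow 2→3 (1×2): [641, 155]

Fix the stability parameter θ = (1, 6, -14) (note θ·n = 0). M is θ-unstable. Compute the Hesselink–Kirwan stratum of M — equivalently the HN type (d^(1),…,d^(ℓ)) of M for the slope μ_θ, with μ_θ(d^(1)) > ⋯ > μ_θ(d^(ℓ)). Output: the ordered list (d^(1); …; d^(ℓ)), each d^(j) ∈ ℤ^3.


Interval decomposition of M: I[1,1], I[1,3], I[2,2].
HN type (ℓ=3): μ^(1)=6; μ^(2)=1; μ^(3)=-7/3

((0, 1, 0); (1, 0, 0); (1, 1, 1))


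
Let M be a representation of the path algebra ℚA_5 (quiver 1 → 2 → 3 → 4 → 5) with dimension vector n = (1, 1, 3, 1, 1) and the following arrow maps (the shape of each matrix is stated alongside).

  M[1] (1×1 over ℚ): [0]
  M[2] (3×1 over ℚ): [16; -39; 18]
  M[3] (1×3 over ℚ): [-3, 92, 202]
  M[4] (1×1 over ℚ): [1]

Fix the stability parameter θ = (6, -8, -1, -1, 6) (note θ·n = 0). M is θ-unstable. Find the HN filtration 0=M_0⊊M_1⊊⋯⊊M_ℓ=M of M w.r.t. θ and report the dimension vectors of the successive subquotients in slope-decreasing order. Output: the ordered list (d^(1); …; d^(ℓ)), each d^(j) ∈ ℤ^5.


Interval decomposition of M: I[1,1], I[2,3], I[3,3], I[3,5].
HN type (ℓ=3): μ^(1)=6; μ^(2)=-1; μ^(3)=-8

((1, 0, 0, 0, 1); (0, 0, 3, 1, 0); (0, 1, 0, 0, 0))


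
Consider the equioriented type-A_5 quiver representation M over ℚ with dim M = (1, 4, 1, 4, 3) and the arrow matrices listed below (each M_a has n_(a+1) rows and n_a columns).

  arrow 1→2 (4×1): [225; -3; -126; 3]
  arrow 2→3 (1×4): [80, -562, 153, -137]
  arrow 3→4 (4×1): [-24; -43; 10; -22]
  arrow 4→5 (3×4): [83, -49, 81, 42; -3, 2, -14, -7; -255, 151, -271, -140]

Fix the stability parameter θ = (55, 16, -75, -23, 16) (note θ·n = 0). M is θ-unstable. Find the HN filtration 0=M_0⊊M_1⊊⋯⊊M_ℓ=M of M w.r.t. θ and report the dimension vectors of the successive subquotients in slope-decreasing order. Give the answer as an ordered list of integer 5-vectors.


Via rank(M_{q-1}∘⋯∘M_p): M ≅ I[1,5], I[2,2]^3, I[4,4]^2, I[4,5], I[5,5].
μ_θ-semistable layers: μ^(1)=16; μ^(2)=-27/4; μ^(3)=-23

((0, 3, 0, 0, 3); (1, 1, 1, 1, 0); (0, 0, 0, 3, 0))


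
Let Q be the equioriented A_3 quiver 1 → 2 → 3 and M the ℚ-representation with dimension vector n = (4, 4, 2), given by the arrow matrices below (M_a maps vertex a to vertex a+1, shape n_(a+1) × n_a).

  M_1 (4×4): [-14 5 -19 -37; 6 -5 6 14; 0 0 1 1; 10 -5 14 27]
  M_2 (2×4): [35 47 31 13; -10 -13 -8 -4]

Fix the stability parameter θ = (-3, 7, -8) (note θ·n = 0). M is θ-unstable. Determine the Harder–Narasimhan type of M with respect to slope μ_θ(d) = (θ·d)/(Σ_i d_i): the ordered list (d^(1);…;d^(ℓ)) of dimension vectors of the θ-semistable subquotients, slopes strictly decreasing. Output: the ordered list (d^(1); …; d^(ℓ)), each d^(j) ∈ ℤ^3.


Barcode: M ≅ I[1,1], I[1,2], I[1,3]^2, I[2,2]. HN layers by μ_θ (3 steps, strictly decreasing):
  μ^(1)=7; μ^(2)=-1/2; μ^(3)=-3

((0, 2, 0); (0, 2, 2); (4, 0, 0))


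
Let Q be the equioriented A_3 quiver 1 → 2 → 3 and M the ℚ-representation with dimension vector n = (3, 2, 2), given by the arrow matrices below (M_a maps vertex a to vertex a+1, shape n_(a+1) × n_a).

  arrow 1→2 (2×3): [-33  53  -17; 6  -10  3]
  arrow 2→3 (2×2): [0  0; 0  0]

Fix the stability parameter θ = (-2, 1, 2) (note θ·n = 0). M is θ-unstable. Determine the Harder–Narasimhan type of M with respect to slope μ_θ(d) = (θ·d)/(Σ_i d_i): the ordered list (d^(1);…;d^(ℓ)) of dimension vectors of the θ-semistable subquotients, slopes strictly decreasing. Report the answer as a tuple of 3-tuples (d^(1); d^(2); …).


Barcode: M ≅ I[1,1], I[1,2]^2, I[3,3]^2. HN layers by μ_θ (3 steps, strictly decreasing):
  μ^(1)=2; μ^(2)=1; μ^(3)=-2

((0, 0, 2); (0, 2, 0); (3, 0, 0))


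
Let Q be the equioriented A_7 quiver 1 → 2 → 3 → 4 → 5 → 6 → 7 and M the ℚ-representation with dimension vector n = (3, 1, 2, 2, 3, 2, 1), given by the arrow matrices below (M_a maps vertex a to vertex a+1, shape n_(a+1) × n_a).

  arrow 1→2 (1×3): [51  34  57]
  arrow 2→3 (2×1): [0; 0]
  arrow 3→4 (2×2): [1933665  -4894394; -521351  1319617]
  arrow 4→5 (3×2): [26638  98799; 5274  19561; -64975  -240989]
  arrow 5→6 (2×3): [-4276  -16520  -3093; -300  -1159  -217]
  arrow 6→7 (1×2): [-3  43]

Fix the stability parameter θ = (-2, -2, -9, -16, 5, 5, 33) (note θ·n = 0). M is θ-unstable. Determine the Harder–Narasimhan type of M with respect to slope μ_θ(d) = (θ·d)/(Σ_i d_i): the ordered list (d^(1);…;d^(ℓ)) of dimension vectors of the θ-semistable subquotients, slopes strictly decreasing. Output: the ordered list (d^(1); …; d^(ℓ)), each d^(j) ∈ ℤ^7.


Via rank(M_{q-1}∘⋯∘M_p): M ≅ I[1,1]^2, I[1,2], I[3,6], I[3,7], I[5,5].
μ_θ-semistable layers: μ^(1)=33; μ^(2)=5; μ^(3)=-2; μ^(4)=-25/2

((0, 0, 0, 0, 0, 0, 1); (0, 0, 0, 0, 3, 2, 0); (3, 1, 0, 0, 0, 0, 0); (0, 0, 2, 2, 0, 0, 0))


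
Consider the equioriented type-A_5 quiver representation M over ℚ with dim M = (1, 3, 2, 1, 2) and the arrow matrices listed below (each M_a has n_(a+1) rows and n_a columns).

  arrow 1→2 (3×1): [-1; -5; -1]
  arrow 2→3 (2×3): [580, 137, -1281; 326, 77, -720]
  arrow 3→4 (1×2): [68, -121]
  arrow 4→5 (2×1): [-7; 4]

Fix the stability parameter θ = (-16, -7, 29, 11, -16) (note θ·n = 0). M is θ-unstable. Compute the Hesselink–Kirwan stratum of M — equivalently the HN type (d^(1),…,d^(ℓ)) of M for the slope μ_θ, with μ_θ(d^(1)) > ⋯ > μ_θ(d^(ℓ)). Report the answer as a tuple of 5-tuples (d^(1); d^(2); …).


Barcode: M ≅ I[1,5], I[2,2], I[2,3], I[5,5]. HN layers by μ_θ (4 steps, strictly decreasing):
  μ^(1)=29; μ^(2)=8; μ^(3)=-7; μ^(4)=-16

((0, 0, 1, 0, 0); (0, 0, 1, 1, 1); (0, 3, 0, 0, 0); (1, 0, 0, 0, 1))


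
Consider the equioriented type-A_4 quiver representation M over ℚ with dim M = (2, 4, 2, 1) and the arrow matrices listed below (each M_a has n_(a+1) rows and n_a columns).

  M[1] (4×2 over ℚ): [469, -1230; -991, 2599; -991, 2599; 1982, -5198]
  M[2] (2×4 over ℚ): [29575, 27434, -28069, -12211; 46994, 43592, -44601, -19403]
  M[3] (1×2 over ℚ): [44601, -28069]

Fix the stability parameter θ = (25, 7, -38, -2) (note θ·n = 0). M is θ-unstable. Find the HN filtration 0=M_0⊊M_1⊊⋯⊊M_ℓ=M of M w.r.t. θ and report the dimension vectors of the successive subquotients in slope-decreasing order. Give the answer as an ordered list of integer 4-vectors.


Barcode: M ≅ I[1,3], I[1,4], I[2,2]^2. HN layers by μ_θ (2 steps, strictly decreasing):
  μ^(1)=7; μ^(2)=-2

((0, 2, 0, 0); (2, 2, 2, 1))


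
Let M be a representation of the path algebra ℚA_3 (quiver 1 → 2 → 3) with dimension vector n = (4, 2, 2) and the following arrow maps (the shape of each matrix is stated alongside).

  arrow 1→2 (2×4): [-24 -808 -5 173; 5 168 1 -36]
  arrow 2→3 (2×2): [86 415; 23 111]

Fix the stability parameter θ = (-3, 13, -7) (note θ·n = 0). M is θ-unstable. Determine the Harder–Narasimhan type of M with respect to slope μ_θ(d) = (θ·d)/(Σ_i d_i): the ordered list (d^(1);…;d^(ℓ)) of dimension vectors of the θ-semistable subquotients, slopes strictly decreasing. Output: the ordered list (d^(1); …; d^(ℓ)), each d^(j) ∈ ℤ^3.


Barcode: M ≅ I[1,1]^2, I[1,3]^2. HN layers by μ_θ (2 steps, strictly decreasing):
  μ^(1)=3; μ^(2)=-3

((0, 2, 2); (4, 0, 0))


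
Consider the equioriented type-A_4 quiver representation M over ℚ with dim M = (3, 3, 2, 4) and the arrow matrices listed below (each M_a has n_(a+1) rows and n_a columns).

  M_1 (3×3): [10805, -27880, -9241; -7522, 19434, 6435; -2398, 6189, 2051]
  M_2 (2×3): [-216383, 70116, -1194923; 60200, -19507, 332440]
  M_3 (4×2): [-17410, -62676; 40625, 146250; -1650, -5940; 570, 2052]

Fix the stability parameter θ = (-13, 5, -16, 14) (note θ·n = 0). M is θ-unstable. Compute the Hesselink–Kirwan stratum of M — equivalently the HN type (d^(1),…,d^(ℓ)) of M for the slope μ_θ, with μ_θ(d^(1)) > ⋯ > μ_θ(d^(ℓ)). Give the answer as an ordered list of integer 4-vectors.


Interval decomposition of M: I[1,2], I[1,3], I[1,4], I[4,4]^3.
HN type (ℓ=4): μ^(1)=14; μ^(2)=5; μ^(3)=-11/2; μ^(4)=-13

((0, 0, 0, 4); (0, 1, 0, 0); (0, 2, 2, 0); (3, 0, 0, 0))


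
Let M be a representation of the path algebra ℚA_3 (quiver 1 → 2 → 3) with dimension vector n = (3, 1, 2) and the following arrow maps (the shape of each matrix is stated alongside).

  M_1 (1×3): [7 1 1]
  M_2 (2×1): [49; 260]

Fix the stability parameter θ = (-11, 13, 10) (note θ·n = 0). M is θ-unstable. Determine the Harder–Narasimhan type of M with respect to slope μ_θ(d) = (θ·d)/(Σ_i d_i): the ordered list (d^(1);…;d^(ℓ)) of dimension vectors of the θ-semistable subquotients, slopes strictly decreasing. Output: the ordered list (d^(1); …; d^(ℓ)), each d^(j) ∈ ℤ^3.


Via rank(M_{q-1}∘⋯∘M_p): M ≅ I[1,1]^2, I[1,3], I[3,3].
μ_θ-semistable layers: μ^(1)=23/2; μ^(2)=10; μ^(3)=-11

((0, 1, 1); (0, 0, 1); (3, 0, 0))


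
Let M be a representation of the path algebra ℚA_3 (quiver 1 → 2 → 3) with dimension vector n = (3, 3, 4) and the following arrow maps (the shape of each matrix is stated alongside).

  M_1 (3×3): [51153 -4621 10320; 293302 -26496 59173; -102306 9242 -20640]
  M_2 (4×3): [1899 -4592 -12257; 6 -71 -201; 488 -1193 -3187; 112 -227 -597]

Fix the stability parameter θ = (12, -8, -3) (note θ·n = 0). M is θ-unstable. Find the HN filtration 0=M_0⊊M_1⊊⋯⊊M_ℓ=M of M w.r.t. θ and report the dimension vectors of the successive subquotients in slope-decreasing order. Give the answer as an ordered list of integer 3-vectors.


Barcode: M ≅ I[1,1], I[1,3]^2, I[2,3], I[3,3]. HN layers by μ_θ (4 steps, strictly decreasing):
  μ^(1)=12; μ^(2)=1/3; μ^(3)=-3; μ^(4)=-8

((1, 0, 0); (2, 2, 2); (0, 0, 2); (0, 1, 0))


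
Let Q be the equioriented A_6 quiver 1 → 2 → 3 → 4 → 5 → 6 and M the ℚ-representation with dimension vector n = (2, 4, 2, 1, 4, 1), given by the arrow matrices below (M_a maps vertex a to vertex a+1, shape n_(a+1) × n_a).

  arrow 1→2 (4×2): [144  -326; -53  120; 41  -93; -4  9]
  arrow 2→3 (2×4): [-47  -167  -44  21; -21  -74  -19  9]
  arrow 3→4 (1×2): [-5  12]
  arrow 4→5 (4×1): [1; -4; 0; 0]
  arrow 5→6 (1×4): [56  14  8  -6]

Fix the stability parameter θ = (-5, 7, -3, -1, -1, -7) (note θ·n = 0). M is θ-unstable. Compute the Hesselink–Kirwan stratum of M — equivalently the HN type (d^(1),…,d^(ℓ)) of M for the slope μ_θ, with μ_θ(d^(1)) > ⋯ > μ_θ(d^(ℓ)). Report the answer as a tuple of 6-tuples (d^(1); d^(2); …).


Via rank(M_{q-1}∘⋯∘M_p): M ≅ I[1,3], I[1,5], I[2,2]^2, I[5,5]^2, I[5,6].
μ_θ-semistable layers: μ^(1)=7; μ^(2)=2; μ^(3)=1/2; μ^(4)=-1; μ^(5)=-4; μ^(6)=-5

((0, 2, 0, 0, 0, 0); (0, 1, 1, 0, 0, 0); (0, 1, 1, 1, 1, 0); (0, 0, 0, 0, 2, 0); (0, 0, 0, 0, 1, 1); (2, 0, 0, 0, 0, 0))


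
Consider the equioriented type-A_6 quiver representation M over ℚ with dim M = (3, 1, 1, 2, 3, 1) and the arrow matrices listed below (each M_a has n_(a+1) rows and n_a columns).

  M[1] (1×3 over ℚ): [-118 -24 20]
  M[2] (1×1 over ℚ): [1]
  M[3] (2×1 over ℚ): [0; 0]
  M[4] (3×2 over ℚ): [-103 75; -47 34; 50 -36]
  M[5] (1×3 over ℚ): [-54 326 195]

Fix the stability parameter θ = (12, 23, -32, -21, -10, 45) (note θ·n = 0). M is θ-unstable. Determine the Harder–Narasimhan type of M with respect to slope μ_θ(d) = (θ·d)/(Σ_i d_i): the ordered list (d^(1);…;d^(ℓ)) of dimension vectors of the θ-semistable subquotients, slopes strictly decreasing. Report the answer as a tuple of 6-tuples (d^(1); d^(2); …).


Interval decomposition of M: I[1,1]^2, I[1,3], I[4,5], I[4,6], I[5,5].
HN type (ℓ=5): μ^(1)=45; μ^(2)=12; μ^(3)=1; μ^(4)=-10; μ^(5)=-21

((0, 0, 0, 0, 0, 1); (2, 0, 0, 0, 0, 0); (1, 1, 1, 0, 0, 0); (0, 0, 0, 0, 3, 0); (0, 0, 0, 2, 0, 0))


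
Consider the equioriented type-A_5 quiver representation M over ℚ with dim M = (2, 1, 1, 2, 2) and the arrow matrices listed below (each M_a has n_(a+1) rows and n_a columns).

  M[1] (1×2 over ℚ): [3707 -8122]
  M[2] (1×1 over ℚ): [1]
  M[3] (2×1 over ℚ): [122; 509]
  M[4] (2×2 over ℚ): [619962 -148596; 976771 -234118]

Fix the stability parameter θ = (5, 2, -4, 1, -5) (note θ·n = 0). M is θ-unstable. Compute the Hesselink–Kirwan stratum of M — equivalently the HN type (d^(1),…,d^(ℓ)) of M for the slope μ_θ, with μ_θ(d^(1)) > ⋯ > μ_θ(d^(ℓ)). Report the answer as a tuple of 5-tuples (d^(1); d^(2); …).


Barcode: M ≅ I[1,1], I[1,4], I[4,5], I[5,5]. HN layers by μ_θ (4 steps, strictly decreasing):
  μ^(1)=5; μ^(2)=1; μ^(3)=-2; μ^(4)=-5

((1, 0, 0, 0, 0); (1, 1, 1, 1, 0); (0, 0, 0, 1, 1); (0, 0, 0, 0, 1))


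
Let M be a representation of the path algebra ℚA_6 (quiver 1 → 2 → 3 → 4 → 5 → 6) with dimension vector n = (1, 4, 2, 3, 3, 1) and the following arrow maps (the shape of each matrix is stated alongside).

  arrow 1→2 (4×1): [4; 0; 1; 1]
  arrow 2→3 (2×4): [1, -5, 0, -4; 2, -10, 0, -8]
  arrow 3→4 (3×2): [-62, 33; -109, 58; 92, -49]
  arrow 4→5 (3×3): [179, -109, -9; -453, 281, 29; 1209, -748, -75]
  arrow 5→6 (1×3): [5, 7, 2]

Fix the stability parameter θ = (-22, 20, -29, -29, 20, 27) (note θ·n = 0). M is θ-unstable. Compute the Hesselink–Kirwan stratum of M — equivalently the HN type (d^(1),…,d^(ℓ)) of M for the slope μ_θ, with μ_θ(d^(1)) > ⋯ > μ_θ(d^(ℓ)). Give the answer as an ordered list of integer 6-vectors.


Barcode: M ≅ I[1,2], I[2,2]^2, I[2,6], I[3,5], I[4,5]. HN layers by μ_θ (5 steps, strictly decreasing):
  μ^(1)=27; μ^(2)=20; μ^(3)=-38/3; μ^(4)=-22; μ^(5)=-29

((0, 0, 0, 0, 0, 1); (0, 3, 0, 0, 3, 0); (0, 1, 1, 1, 0, 0); (1, 0, 0, 0, 0, 0); (0, 0, 1, 2, 0, 0))


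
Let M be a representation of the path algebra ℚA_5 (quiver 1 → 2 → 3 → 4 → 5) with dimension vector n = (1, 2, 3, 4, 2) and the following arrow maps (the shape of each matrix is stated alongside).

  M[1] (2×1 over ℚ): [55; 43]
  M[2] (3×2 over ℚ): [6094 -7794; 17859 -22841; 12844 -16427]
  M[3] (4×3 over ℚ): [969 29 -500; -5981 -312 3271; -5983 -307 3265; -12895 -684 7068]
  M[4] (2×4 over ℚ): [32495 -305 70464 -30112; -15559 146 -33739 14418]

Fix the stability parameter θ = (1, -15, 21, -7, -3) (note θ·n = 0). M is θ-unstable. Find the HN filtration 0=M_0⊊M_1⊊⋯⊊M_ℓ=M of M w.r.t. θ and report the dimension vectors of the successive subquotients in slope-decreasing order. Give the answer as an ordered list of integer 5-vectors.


Interval decomposition of M: I[1,5], I[2,5], I[3,4], I[4,4].
HN type (ℓ=4): μ^(1)=7; μ^(2)=11/3; μ^(3)=-7; μ^(4)=-15

((0, 0, 1, 1, 0); (0, 0, 2, 2, 2); (1, 1, 0, 1, 0); (0, 1, 0, 0, 0))


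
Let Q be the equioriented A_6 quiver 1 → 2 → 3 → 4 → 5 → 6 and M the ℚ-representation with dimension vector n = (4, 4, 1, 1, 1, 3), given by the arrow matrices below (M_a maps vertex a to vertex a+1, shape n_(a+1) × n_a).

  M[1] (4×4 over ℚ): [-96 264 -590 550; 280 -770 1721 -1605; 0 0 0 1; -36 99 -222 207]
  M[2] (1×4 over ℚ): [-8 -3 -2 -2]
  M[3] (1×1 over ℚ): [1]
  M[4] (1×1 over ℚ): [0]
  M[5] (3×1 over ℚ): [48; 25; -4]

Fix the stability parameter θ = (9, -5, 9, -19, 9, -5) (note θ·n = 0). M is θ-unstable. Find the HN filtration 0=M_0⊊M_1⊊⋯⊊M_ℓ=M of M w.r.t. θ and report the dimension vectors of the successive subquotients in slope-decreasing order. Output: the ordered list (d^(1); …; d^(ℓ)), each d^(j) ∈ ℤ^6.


Via rank(M_{q-1}∘⋯∘M_p): M ≅ I[1,1], I[1,2]^2, I[1,4], I[2,2], I[5,6], I[6,6]^2.
μ_θ-semistable layers: μ^(1)=9; μ^(2)=2; μ^(3)=-3/2; μ^(4)=-5

((1, 0, 0, 0, 0, 0); (2, 2, 0, 0, 1, 1); (1, 1, 1, 1, 0, 0); (0, 1, 0, 0, 0, 2))
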